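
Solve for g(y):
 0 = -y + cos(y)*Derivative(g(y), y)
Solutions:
 g(y) = C1 + Integral(y/cos(y), y)


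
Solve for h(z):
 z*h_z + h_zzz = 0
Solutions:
 h(z) = C1 + Integral(C2*airyai(-z) + C3*airybi(-z), z)


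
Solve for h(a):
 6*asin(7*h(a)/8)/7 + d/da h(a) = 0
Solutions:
 Integral(1/asin(7*_y/8), (_y, h(a))) = C1 - 6*a/7


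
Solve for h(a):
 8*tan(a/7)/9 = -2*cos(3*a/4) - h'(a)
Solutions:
 h(a) = C1 + 56*log(cos(a/7))/9 - 8*sin(3*a/4)/3


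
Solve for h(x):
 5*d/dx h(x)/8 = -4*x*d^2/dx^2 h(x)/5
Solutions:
 h(x) = C1 + C2*x^(7/32)


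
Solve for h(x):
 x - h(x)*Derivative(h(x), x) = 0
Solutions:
 h(x) = -sqrt(C1 + x^2)
 h(x) = sqrt(C1 + x^2)


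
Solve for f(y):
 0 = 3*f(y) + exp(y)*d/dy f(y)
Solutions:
 f(y) = C1*exp(3*exp(-y))


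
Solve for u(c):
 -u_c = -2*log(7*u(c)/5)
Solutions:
 Integral(1/(-log(_y) - log(7) + log(5)), (_y, u(c)))/2 = C1 - c


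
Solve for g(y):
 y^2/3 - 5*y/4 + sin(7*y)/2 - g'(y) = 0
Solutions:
 g(y) = C1 + y^3/9 - 5*y^2/8 - cos(7*y)/14


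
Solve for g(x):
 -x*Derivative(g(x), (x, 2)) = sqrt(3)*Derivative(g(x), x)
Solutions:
 g(x) = C1 + C2*x^(1 - sqrt(3))


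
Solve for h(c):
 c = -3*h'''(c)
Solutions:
 h(c) = C1 + C2*c + C3*c^2 - c^4/72


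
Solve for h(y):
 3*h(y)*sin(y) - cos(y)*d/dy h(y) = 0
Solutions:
 h(y) = C1/cos(y)^3


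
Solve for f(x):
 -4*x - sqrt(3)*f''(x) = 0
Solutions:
 f(x) = C1 + C2*x - 2*sqrt(3)*x^3/9


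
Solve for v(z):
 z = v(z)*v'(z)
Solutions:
 v(z) = -sqrt(C1 + z^2)
 v(z) = sqrt(C1 + z^2)


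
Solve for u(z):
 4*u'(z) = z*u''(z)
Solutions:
 u(z) = C1 + C2*z^5


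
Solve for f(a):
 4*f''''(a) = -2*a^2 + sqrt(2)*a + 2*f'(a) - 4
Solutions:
 f(a) = C1 + C4*exp(2^(2/3)*a/2) + a^3/3 - sqrt(2)*a^2/4 + 2*a + (C2*sin(2^(2/3)*sqrt(3)*a/4) + C3*cos(2^(2/3)*sqrt(3)*a/4))*exp(-2^(2/3)*a/4)


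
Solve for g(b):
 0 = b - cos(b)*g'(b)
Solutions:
 g(b) = C1 + Integral(b/cos(b), b)


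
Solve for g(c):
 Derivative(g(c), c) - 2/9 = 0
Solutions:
 g(c) = C1 + 2*c/9


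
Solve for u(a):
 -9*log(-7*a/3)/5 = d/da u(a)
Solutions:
 u(a) = C1 - 9*a*log(-a)/5 + 9*a*(-log(7) + 1 + log(3))/5


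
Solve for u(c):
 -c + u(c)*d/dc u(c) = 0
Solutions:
 u(c) = -sqrt(C1 + c^2)
 u(c) = sqrt(C1 + c^2)


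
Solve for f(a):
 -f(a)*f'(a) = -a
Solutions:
 f(a) = -sqrt(C1 + a^2)
 f(a) = sqrt(C1 + a^2)


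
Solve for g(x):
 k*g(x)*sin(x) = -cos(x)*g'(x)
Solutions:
 g(x) = C1*exp(k*log(cos(x)))


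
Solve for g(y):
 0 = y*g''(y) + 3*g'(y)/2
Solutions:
 g(y) = C1 + C2/sqrt(y)


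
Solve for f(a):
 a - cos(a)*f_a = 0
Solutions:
 f(a) = C1 + Integral(a/cos(a), a)


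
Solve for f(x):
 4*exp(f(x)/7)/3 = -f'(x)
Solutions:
 f(x) = 7*log(1/(C1 + 4*x)) + 7*log(21)


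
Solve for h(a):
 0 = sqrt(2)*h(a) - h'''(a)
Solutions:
 h(a) = C3*exp(2^(1/6)*a) + (C1*sin(2^(1/6)*sqrt(3)*a/2) + C2*cos(2^(1/6)*sqrt(3)*a/2))*exp(-2^(1/6)*a/2)


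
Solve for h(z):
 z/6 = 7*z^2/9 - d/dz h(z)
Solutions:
 h(z) = C1 + 7*z^3/27 - z^2/12


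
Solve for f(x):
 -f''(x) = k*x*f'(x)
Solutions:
 f(x) = Piecewise((-sqrt(2)*sqrt(pi)*C1*erf(sqrt(2)*sqrt(k)*x/2)/(2*sqrt(k)) - C2, (k > 0) | (k < 0)), (-C1*x - C2, True))


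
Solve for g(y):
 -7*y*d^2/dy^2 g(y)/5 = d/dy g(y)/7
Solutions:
 g(y) = C1 + C2*y^(44/49)


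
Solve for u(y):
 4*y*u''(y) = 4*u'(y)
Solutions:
 u(y) = C1 + C2*y^2


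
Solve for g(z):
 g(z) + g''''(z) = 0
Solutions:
 g(z) = (C1*sin(sqrt(2)*z/2) + C2*cos(sqrt(2)*z/2))*exp(-sqrt(2)*z/2) + (C3*sin(sqrt(2)*z/2) + C4*cos(sqrt(2)*z/2))*exp(sqrt(2)*z/2)


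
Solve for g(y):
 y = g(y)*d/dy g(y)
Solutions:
 g(y) = -sqrt(C1 + y^2)
 g(y) = sqrt(C1 + y^2)


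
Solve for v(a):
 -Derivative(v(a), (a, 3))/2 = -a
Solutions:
 v(a) = C1 + C2*a + C3*a^2 + a^4/12


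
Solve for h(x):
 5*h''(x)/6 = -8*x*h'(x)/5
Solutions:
 h(x) = C1 + C2*erf(2*sqrt(6)*x/5)


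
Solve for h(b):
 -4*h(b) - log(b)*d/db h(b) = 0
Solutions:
 h(b) = C1*exp(-4*li(b))


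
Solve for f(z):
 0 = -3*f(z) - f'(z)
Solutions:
 f(z) = C1*exp(-3*z)


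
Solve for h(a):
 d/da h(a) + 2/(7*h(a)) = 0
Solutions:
 h(a) = -sqrt(C1 - 28*a)/7
 h(a) = sqrt(C1 - 28*a)/7


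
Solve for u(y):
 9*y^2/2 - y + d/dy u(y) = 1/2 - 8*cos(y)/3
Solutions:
 u(y) = C1 - 3*y^3/2 + y^2/2 + y/2 - 8*sin(y)/3


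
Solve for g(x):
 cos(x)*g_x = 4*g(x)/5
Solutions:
 g(x) = C1*(sin(x) + 1)^(2/5)/(sin(x) - 1)^(2/5)


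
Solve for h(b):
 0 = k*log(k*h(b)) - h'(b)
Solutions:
 li(k*h(b))/k = C1 + b*k


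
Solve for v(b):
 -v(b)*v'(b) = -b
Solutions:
 v(b) = -sqrt(C1 + b^2)
 v(b) = sqrt(C1 + b^2)


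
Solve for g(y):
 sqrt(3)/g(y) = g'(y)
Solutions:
 g(y) = -sqrt(C1 + 2*sqrt(3)*y)
 g(y) = sqrt(C1 + 2*sqrt(3)*y)


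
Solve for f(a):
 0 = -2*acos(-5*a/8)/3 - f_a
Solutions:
 f(a) = C1 - 2*a*acos(-5*a/8)/3 - 2*sqrt(64 - 25*a^2)/15


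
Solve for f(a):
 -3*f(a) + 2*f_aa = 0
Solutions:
 f(a) = C1*exp(-sqrt(6)*a/2) + C2*exp(sqrt(6)*a/2)


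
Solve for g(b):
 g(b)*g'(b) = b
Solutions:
 g(b) = -sqrt(C1 + b^2)
 g(b) = sqrt(C1 + b^2)


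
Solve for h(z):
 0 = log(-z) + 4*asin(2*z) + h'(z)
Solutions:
 h(z) = C1 - z*log(-z) - 4*z*asin(2*z) + z - 2*sqrt(1 - 4*z^2)


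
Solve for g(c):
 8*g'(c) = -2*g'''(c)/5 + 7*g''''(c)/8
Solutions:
 g(c) = C1 + C2*exp(c*(-2^(2/3)*(105*sqrt(2484465) + 165503)^(1/3) - 32*2^(1/3)/(105*sqrt(2484465) + 165503)^(1/3) + 16)/105)*sin(2^(1/3)*sqrt(3)*c*(-2^(1/3)*(105*sqrt(2484465) + 165503)^(1/3) + 32/(105*sqrt(2484465) + 165503)^(1/3))/105) + C3*exp(c*(-2^(2/3)*(105*sqrt(2484465) + 165503)^(1/3) - 32*2^(1/3)/(105*sqrt(2484465) + 165503)^(1/3) + 16)/105)*cos(2^(1/3)*sqrt(3)*c*(-2^(1/3)*(105*sqrt(2484465) + 165503)^(1/3) + 32/(105*sqrt(2484465) + 165503)^(1/3))/105) + C4*exp(2*c*(32*2^(1/3)/(105*sqrt(2484465) + 165503)^(1/3) + 8 + 2^(2/3)*(105*sqrt(2484465) + 165503)^(1/3))/105)


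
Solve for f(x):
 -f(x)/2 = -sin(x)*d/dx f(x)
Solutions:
 f(x) = C1*(cos(x) - 1)^(1/4)/(cos(x) + 1)^(1/4)


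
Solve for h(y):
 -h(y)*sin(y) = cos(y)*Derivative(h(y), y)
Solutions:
 h(y) = C1*cos(y)


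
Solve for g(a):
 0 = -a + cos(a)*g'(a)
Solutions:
 g(a) = C1 + Integral(a/cos(a), a)


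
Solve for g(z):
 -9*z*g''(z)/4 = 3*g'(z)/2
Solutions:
 g(z) = C1 + C2*z^(1/3)


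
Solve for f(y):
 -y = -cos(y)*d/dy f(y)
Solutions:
 f(y) = C1 + Integral(y/cos(y), y)


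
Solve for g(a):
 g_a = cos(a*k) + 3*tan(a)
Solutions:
 g(a) = C1 + Piecewise((sin(a*k)/k, Ne(k, 0)), (a, True)) - 3*log(cos(a))


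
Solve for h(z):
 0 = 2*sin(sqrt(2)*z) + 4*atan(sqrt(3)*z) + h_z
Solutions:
 h(z) = C1 - 4*z*atan(sqrt(3)*z) + 2*sqrt(3)*log(3*z^2 + 1)/3 + sqrt(2)*cos(sqrt(2)*z)


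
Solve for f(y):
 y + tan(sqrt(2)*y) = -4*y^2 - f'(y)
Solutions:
 f(y) = C1 - 4*y^3/3 - y^2/2 + sqrt(2)*log(cos(sqrt(2)*y))/2


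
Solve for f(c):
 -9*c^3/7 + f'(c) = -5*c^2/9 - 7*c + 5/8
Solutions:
 f(c) = C1 + 9*c^4/28 - 5*c^3/27 - 7*c^2/2 + 5*c/8


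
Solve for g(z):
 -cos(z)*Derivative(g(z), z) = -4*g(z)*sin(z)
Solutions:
 g(z) = C1/cos(z)^4


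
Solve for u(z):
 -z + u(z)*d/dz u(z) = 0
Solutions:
 u(z) = -sqrt(C1 + z^2)
 u(z) = sqrt(C1 + z^2)


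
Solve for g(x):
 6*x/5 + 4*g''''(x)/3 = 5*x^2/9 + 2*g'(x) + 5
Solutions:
 g(x) = C1 + C4*exp(2^(2/3)*3^(1/3)*x/2) - 5*x^3/54 + 3*x^2/10 - 5*x/2 + (C2*sin(2^(2/3)*3^(5/6)*x/4) + C3*cos(2^(2/3)*3^(5/6)*x/4))*exp(-2^(2/3)*3^(1/3)*x/4)


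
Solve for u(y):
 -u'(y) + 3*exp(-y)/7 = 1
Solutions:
 u(y) = C1 - y - 3*exp(-y)/7


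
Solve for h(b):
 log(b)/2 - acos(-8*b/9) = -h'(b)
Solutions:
 h(b) = C1 - b*log(b)/2 + b*acos(-8*b/9) + b/2 + sqrt(81 - 64*b^2)/8


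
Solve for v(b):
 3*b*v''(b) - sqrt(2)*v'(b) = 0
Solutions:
 v(b) = C1 + C2*b^(sqrt(2)/3 + 1)


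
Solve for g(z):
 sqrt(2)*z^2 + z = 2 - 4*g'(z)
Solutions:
 g(z) = C1 - sqrt(2)*z^3/12 - z^2/8 + z/2


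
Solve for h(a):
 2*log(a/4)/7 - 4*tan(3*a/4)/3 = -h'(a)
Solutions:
 h(a) = C1 - 2*a*log(a)/7 + 2*a/7 + 4*a*log(2)/7 - 16*log(cos(3*a/4))/9


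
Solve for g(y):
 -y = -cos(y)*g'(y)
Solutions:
 g(y) = C1 + Integral(y/cos(y), y)


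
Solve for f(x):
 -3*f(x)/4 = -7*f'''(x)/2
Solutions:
 f(x) = C3*exp(14^(2/3)*3^(1/3)*x/14) + (C1*sin(14^(2/3)*3^(5/6)*x/28) + C2*cos(14^(2/3)*3^(5/6)*x/28))*exp(-14^(2/3)*3^(1/3)*x/28)


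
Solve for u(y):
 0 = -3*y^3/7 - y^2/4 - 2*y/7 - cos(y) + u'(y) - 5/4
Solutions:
 u(y) = C1 + 3*y^4/28 + y^3/12 + y^2/7 + 5*y/4 + sin(y)


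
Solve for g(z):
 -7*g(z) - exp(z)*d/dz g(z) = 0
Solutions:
 g(z) = C1*exp(7*exp(-z))


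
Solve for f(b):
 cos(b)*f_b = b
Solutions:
 f(b) = C1 + Integral(b/cos(b), b)


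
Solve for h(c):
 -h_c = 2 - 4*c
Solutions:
 h(c) = C1 + 2*c^2 - 2*c


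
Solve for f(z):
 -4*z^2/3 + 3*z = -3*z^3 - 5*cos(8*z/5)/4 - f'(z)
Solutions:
 f(z) = C1 - 3*z^4/4 + 4*z^3/9 - 3*z^2/2 - 25*sin(8*z/5)/32


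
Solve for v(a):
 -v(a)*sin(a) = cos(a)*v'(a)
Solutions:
 v(a) = C1*cos(a)


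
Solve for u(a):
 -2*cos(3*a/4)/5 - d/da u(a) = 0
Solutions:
 u(a) = C1 - 8*sin(3*a/4)/15


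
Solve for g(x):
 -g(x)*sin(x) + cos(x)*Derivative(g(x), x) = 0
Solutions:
 g(x) = C1/cos(x)


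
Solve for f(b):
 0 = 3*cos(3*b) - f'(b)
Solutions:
 f(b) = C1 + sin(3*b)


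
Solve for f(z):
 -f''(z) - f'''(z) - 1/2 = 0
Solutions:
 f(z) = C1 + C2*z + C3*exp(-z) - z^2/4


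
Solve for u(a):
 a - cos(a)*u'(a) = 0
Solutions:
 u(a) = C1 + Integral(a/cos(a), a)


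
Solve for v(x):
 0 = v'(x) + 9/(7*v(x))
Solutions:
 v(x) = -sqrt(C1 - 126*x)/7
 v(x) = sqrt(C1 - 126*x)/7


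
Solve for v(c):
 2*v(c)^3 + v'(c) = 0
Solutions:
 v(c) = -sqrt(2)*sqrt(-1/(C1 - 2*c))/2
 v(c) = sqrt(2)*sqrt(-1/(C1 - 2*c))/2


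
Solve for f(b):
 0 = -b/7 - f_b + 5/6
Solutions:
 f(b) = C1 - b^2/14 + 5*b/6


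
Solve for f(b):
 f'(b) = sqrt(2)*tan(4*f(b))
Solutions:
 f(b) = -asin(C1*exp(4*sqrt(2)*b))/4 + pi/4
 f(b) = asin(C1*exp(4*sqrt(2)*b))/4


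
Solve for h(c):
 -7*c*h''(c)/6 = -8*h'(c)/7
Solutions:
 h(c) = C1 + C2*c^(97/49)


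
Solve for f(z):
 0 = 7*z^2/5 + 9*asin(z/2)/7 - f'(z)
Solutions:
 f(z) = C1 + 7*z^3/15 + 9*z*asin(z/2)/7 + 9*sqrt(4 - z^2)/7


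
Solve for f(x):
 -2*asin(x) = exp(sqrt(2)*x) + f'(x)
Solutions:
 f(x) = C1 - 2*x*asin(x) - 2*sqrt(1 - x^2) - sqrt(2)*exp(sqrt(2)*x)/2


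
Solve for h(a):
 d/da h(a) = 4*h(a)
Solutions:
 h(a) = C1*exp(4*a)


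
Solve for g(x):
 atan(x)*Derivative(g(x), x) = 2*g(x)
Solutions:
 g(x) = C1*exp(2*Integral(1/atan(x), x))


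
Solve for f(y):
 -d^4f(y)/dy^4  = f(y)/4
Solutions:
 f(y) = (C1*sin(y/2) + C2*cos(y/2))*exp(-y/2) + (C3*sin(y/2) + C4*cos(y/2))*exp(y/2)


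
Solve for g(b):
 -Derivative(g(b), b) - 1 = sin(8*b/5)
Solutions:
 g(b) = C1 - b + 5*cos(8*b/5)/8


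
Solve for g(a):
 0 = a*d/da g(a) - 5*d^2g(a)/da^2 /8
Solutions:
 g(a) = C1 + C2*erfi(2*sqrt(5)*a/5)


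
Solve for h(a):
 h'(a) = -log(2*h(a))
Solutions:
 Integral(1/(log(_y) + log(2)), (_y, h(a))) = C1 - a


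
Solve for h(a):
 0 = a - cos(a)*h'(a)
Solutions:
 h(a) = C1 + Integral(a/cos(a), a)


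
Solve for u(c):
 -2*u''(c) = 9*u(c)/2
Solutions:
 u(c) = C1*sin(3*c/2) + C2*cos(3*c/2)


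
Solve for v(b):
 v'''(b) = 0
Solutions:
 v(b) = C1 + C2*b + C3*b^2


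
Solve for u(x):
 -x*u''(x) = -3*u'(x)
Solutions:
 u(x) = C1 + C2*x^4


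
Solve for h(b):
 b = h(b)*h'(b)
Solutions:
 h(b) = -sqrt(C1 + b^2)
 h(b) = sqrt(C1 + b^2)


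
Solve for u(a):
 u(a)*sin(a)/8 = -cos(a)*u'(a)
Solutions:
 u(a) = C1*cos(a)^(1/8)


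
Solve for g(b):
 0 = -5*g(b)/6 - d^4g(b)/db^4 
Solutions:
 g(b) = (C1*sin(10^(1/4)*3^(3/4)*b/6) + C2*cos(10^(1/4)*3^(3/4)*b/6))*exp(-10^(1/4)*3^(3/4)*b/6) + (C3*sin(10^(1/4)*3^(3/4)*b/6) + C4*cos(10^(1/4)*3^(3/4)*b/6))*exp(10^(1/4)*3^(3/4)*b/6)


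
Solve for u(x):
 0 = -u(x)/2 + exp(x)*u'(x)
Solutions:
 u(x) = C1*exp(-exp(-x)/2)


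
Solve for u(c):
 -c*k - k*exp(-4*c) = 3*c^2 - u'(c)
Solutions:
 u(c) = C1 + c^3 + c^2*k/2 - k*exp(-4*c)/4


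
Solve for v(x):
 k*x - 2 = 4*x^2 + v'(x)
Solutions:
 v(x) = C1 + k*x^2/2 - 4*x^3/3 - 2*x


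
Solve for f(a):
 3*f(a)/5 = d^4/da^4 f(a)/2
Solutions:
 f(a) = C1*exp(-5^(3/4)*6^(1/4)*a/5) + C2*exp(5^(3/4)*6^(1/4)*a/5) + C3*sin(5^(3/4)*6^(1/4)*a/5) + C4*cos(5^(3/4)*6^(1/4)*a/5)


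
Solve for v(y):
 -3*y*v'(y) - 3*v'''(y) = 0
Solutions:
 v(y) = C1 + Integral(C2*airyai(-y) + C3*airybi(-y), y)


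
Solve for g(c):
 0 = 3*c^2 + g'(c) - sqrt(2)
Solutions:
 g(c) = C1 - c^3 + sqrt(2)*c


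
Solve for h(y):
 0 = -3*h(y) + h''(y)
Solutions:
 h(y) = C1*exp(-sqrt(3)*y) + C2*exp(sqrt(3)*y)


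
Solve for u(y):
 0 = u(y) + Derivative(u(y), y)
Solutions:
 u(y) = C1*exp(-y)


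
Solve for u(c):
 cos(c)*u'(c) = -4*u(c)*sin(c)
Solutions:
 u(c) = C1*cos(c)^4


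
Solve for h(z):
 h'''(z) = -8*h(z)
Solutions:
 h(z) = C3*exp(-2*z) + (C1*sin(sqrt(3)*z) + C2*cos(sqrt(3)*z))*exp(z)


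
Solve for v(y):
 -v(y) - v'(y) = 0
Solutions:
 v(y) = C1*exp(-y)


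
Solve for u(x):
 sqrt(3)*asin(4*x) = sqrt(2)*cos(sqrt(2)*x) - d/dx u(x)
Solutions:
 u(x) = C1 - sqrt(3)*(x*asin(4*x) + sqrt(1 - 16*x^2)/4) + sin(sqrt(2)*x)


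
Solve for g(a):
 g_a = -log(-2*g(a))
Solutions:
 Integral(1/(log(-_y) + log(2)), (_y, g(a))) = C1 - a


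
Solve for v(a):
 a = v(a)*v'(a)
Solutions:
 v(a) = -sqrt(C1 + a^2)
 v(a) = sqrt(C1 + a^2)


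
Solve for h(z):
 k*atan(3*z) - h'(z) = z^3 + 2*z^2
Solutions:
 h(z) = C1 + k*(z*atan(3*z) - log(9*z^2 + 1)/6) - z^4/4 - 2*z^3/3


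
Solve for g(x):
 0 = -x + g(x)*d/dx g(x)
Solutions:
 g(x) = -sqrt(C1 + x^2)
 g(x) = sqrt(C1 + x^2)


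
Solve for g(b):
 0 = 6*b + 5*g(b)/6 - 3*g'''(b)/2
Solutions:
 g(b) = C3*exp(15^(1/3)*b/3) - 36*b/5 + (C1*sin(3^(5/6)*5^(1/3)*b/6) + C2*cos(3^(5/6)*5^(1/3)*b/6))*exp(-15^(1/3)*b/6)


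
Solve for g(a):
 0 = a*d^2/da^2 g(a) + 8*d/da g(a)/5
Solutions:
 g(a) = C1 + C2/a^(3/5)


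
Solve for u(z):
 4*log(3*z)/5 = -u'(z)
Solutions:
 u(z) = C1 - 4*z*log(z)/5 - 4*z*log(3)/5 + 4*z/5


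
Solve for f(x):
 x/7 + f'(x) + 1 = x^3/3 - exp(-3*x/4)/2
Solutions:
 f(x) = C1 + x^4/12 - x^2/14 - x + 2*exp(-3*x/4)/3


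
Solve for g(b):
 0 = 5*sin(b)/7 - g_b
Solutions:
 g(b) = C1 - 5*cos(b)/7


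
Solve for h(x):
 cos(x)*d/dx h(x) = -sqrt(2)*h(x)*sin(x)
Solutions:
 h(x) = C1*cos(x)^(sqrt(2))


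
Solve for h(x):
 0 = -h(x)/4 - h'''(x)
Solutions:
 h(x) = C3*exp(-2^(1/3)*x/2) + (C1*sin(2^(1/3)*sqrt(3)*x/4) + C2*cos(2^(1/3)*sqrt(3)*x/4))*exp(2^(1/3)*x/4)


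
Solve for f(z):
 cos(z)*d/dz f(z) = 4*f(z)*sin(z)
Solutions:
 f(z) = C1/cos(z)^4


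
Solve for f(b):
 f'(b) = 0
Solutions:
 f(b) = C1


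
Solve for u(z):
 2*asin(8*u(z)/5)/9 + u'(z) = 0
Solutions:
 Integral(1/asin(8*_y/5), (_y, u(z))) = C1 - 2*z/9


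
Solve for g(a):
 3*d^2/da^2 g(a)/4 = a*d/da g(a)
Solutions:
 g(a) = C1 + C2*erfi(sqrt(6)*a/3)


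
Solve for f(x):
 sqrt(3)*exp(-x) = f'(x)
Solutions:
 f(x) = C1 - sqrt(3)*exp(-x)


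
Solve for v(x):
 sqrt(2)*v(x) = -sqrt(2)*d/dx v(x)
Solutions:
 v(x) = C1*exp(-x)


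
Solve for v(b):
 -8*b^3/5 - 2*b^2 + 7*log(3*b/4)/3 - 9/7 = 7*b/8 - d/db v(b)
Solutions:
 v(b) = C1 + 2*b^4/5 + 2*b^3/3 + 7*b^2/16 - 7*b*log(b)/3 - 3*b*log(3) + 2*b*log(6)/3 + 4*b*log(2) + 76*b/21


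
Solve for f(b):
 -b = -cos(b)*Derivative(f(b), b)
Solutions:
 f(b) = C1 + Integral(b/cos(b), b)


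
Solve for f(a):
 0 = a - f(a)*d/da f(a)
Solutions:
 f(a) = -sqrt(C1 + a^2)
 f(a) = sqrt(C1 + a^2)


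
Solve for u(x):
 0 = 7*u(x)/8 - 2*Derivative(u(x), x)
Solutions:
 u(x) = C1*exp(7*x/16)


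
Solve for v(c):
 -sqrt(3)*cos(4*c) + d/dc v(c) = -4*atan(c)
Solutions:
 v(c) = C1 - 4*c*atan(c) + 2*log(c^2 + 1) + sqrt(3)*sin(4*c)/4


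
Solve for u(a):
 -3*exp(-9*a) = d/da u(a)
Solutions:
 u(a) = C1 + exp(-9*a)/3


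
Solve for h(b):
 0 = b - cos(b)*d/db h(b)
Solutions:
 h(b) = C1 + Integral(b/cos(b), b)


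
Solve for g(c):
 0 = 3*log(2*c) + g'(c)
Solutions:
 g(c) = C1 - 3*c*log(c) - c*log(8) + 3*c


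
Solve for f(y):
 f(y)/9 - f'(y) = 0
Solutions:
 f(y) = C1*exp(y/9)


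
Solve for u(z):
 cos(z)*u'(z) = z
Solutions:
 u(z) = C1 + Integral(z/cos(z), z)


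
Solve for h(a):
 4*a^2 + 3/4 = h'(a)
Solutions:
 h(a) = C1 + 4*a^3/3 + 3*a/4


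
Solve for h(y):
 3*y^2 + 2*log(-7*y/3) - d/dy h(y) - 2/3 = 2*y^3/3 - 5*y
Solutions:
 h(y) = C1 - y^4/6 + y^3 + 5*y^2/2 + 2*y*log(-y) + y*(-8/3 - 2*log(3) + 2*log(7))


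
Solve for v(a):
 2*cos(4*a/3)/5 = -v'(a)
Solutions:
 v(a) = C1 - 3*sin(4*a/3)/10


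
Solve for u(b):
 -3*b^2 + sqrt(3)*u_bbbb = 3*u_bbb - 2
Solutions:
 u(b) = C1 + C2*b + C3*b^2 + C4*exp(sqrt(3)*b) - b^5/60 - sqrt(3)*b^4/36


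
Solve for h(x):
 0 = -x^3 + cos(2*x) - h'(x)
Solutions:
 h(x) = C1 - x^4/4 + sin(2*x)/2


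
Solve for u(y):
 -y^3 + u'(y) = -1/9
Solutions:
 u(y) = C1 + y^4/4 - y/9


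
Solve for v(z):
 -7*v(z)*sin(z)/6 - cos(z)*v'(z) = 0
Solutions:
 v(z) = C1*cos(z)^(7/6)


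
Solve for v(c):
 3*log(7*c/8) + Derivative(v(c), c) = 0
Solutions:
 v(c) = C1 - 3*c*log(c) + c*log(512/343) + 3*c


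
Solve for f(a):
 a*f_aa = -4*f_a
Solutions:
 f(a) = C1 + C2/a^3


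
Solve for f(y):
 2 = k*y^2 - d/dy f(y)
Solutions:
 f(y) = C1 + k*y^3/3 - 2*y


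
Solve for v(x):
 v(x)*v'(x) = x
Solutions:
 v(x) = -sqrt(C1 + x^2)
 v(x) = sqrt(C1 + x^2)


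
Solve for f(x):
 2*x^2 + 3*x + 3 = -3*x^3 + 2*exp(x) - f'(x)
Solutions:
 f(x) = C1 - 3*x^4/4 - 2*x^3/3 - 3*x^2/2 - 3*x + 2*exp(x)


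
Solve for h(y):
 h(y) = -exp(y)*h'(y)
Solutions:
 h(y) = C1*exp(exp(-y))


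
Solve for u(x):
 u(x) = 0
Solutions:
 u(x) = 0


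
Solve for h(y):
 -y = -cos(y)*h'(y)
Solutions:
 h(y) = C1 + Integral(y/cos(y), y)


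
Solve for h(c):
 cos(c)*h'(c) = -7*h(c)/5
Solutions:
 h(c) = C1*(sin(c) - 1)^(7/10)/(sin(c) + 1)^(7/10)


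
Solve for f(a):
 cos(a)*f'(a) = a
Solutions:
 f(a) = C1 + Integral(a/cos(a), a)


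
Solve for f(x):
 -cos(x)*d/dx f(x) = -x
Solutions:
 f(x) = C1 + Integral(x/cos(x), x)


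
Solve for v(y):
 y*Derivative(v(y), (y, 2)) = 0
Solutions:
 v(y) = C1 + C2*y


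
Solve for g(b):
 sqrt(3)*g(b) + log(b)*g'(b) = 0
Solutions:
 g(b) = C1*exp(-sqrt(3)*li(b))


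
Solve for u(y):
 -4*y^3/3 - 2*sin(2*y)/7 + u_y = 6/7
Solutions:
 u(y) = C1 + y^4/3 + 6*y/7 - cos(2*y)/7


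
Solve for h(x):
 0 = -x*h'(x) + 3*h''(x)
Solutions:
 h(x) = C1 + C2*erfi(sqrt(6)*x/6)


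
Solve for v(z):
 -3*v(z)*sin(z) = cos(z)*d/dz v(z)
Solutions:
 v(z) = C1*cos(z)^3


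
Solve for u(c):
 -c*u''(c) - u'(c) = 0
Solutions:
 u(c) = C1 + C2*log(c)


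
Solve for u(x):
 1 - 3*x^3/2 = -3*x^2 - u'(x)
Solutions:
 u(x) = C1 + 3*x^4/8 - x^3 - x


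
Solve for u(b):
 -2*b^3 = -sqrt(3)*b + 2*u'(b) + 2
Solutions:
 u(b) = C1 - b^4/4 + sqrt(3)*b^2/4 - b


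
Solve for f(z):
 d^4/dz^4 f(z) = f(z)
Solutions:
 f(z) = C1*exp(-z) + C2*exp(z) + C3*sin(z) + C4*cos(z)


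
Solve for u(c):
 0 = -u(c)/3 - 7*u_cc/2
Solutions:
 u(c) = C1*sin(sqrt(42)*c/21) + C2*cos(sqrt(42)*c/21)


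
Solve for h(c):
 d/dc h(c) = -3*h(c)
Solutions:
 h(c) = C1*exp(-3*c)


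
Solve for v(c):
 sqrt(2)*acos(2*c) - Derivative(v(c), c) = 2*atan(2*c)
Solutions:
 v(c) = C1 - 2*c*atan(2*c) + sqrt(2)*(c*acos(2*c) - sqrt(1 - 4*c^2)/2) + log(4*c^2 + 1)/2


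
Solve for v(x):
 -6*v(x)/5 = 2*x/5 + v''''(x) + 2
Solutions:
 v(x) = -x/3 + (C1*sin(10^(3/4)*3^(1/4)*x/10) + C2*cos(10^(3/4)*3^(1/4)*x/10))*exp(-10^(3/4)*3^(1/4)*x/10) + (C3*sin(10^(3/4)*3^(1/4)*x/10) + C4*cos(10^(3/4)*3^(1/4)*x/10))*exp(10^(3/4)*3^(1/4)*x/10) - 5/3


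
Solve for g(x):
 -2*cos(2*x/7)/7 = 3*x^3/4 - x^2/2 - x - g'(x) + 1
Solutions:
 g(x) = C1 + 3*x^4/16 - x^3/6 - x^2/2 + x + sin(2*x/7)


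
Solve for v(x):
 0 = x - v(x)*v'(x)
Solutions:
 v(x) = -sqrt(C1 + x^2)
 v(x) = sqrt(C1 + x^2)


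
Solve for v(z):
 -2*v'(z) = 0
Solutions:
 v(z) = C1


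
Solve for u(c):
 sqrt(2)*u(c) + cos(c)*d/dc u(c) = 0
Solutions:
 u(c) = C1*(sin(c) - 1)^(sqrt(2)/2)/(sin(c) + 1)^(sqrt(2)/2)


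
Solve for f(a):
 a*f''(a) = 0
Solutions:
 f(a) = C1 + C2*a


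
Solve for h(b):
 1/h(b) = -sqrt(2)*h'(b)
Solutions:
 h(b) = -sqrt(C1 - sqrt(2)*b)
 h(b) = sqrt(C1 - sqrt(2)*b)


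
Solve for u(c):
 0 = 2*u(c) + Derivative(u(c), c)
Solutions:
 u(c) = C1*exp(-2*c)


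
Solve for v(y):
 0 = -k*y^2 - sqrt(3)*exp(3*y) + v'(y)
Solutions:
 v(y) = C1 + k*y^3/3 + sqrt(3)*exp(3*y)/3


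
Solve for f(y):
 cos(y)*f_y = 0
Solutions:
 f(y) = C1


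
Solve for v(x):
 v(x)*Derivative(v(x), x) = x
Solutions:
 v(x) = -sqrt(C1 + x^2)
 v(x) = sqrt(C1 + x^2)


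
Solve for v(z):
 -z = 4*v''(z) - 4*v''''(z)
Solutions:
 v(z) = C1 + C2*z + C3*exp(-z) + C4*exp(z) - z^3/24


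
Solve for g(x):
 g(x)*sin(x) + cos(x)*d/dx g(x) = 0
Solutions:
 g(x) = C1*cos(x)


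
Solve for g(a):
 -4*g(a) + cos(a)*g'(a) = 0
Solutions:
 g(a) = C1*(sin(a)^2 + 2*sin(a) + 1)/(sin(a)^2 - 2*sin(a) + 1)


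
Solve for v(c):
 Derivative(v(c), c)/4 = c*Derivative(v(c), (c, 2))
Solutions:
 v(c) = C1 + C2*c^(5/4)


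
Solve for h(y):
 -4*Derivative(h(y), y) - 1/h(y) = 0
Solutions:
 h(y) = -sqrt(C1 - 2*y)/2
 h(y) = sqrt(C1 - 2*y)/2


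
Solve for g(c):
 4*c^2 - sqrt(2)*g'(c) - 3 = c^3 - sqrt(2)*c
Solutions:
 g(c) = C1 - sqrt(2)*c^4/8 + 2*sqrt(2)*c^3/3 + c^2/2 - 3*sqrt(2)*c/2


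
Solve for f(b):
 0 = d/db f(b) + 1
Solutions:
 f(b) = C1 - b


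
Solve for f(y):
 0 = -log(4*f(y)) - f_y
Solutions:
 Integral(1/(log(_y) + 2*log(2)), (_y, f(y))) = C1 - y


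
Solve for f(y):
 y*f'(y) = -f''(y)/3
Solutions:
 f(y) = C1 + C2*erf(sqrt(6)*y/2)


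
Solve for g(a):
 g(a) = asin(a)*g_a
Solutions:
 g(a) = C1*exp(Integral(1/asin(a), a))


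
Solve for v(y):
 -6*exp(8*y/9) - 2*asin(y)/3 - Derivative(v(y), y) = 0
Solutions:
 v(y) = C1 - 2*y*asin(y)/3 - 2*sqrt(1 - y^2)/3 - 27*exp(8*y/9)/4


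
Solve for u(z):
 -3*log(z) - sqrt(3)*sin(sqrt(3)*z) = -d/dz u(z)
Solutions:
 u(z) = C1 + 3*z*log(z) - 3*z - cos(sqrt(3)*z)


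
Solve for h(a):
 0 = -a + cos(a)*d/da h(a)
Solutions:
 h(a) = C1 + Integral(a/cos(a), a)


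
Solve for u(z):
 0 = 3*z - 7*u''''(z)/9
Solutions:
 u(z) = C1 + C2*z + C3*z^2 + C4*z^3 + 9*z^5/280


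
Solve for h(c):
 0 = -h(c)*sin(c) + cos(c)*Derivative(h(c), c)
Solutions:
 h(c) = C1/cos(c)


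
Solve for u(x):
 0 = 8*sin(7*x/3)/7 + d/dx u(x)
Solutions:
 u(x) = C1 + 24*cos(7*x/3)/49


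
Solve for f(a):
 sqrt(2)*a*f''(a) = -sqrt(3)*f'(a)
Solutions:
 f(a) = C1 + C2*a^(1 - sqrt(6)/2)


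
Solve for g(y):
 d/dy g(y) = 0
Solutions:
 g(y) = C1


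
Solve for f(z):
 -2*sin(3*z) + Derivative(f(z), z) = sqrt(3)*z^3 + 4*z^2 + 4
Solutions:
 f(z) = C1 + sqrt(3)*z^4/4 + 4*z^3/3 + 4*z - 2*cos(3*z)/3


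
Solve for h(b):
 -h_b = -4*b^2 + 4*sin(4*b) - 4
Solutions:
 h(b) = C1 + 4*b^3/3 + 4*b + cos(4*b)


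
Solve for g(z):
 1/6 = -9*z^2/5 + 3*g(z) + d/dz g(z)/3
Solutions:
 g(z) = C1*exp(-9*z) + 3*z^2/5 - 2*z/15 + 19/270


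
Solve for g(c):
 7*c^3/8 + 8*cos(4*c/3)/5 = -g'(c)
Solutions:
 g(c) = C1 - 7*c^4/32 - 6*sin(4*c/3)/5


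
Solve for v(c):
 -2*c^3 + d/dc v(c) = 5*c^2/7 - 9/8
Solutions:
 v(c) = C1 + c^4/2 + 5*c^3/21 - 9*c/8


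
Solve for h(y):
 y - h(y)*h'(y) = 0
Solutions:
 h(y) = -sqrt(C1 + y^2)
 h(y) = sqrt(C1 + y^2)


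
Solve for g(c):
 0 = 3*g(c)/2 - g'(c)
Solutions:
 g(c) = C1*exp(3*c/2)


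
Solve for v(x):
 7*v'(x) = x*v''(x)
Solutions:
 v(x) = C1 + C2*x^8


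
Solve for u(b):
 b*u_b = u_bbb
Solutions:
 u(b) = C1 + Integral(C2*airyai(b) + C3*airybi(b), b)


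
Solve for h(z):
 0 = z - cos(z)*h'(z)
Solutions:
 h(z) = C1 + Integral(z/cos(z), z)


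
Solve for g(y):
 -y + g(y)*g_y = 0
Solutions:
 g(y) = -sqrt(C1 + y^2)
 g(y) = sqrt(C1 + y^2)


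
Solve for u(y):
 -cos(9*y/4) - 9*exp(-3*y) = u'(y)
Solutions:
 u(y) = C1 - 4*sin(9*y/4)/9 + 3*exp(-3*y)


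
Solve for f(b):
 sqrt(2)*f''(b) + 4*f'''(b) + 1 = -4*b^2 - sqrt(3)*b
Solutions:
 f(b) = C1 + C2*b + C3*exp(-sqrt(2)*b/4) - sqrt(2)*b^4/6 + b^3*(32 - sqrt(6))/12 + b^2*(-65*sqrt(2)/4 + sqrt(3))


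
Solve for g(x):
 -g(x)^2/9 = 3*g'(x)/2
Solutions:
 g(x) = 27/(C1 + 2*x)


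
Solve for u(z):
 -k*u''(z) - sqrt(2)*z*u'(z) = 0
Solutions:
 u(z) = C1 + C2*sqrt(k)*erf(2^(3/4)*z*sqrt(1/k)/2)


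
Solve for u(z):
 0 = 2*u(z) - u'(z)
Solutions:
 u(z) = C1*exp(2*z)


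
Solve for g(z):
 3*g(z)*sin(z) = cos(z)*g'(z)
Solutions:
 g(z) = C1/cos(z)^3


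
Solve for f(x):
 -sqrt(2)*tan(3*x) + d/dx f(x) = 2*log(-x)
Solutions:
 f(x) = C1 + 2*x*log(-x) - 2*x - sqrt(2)*log(cos(3*x))/3


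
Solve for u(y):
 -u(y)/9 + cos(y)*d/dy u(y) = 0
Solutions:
 u(y) = C1*(sin(y) + 1)^(1/18)/(sin(y) - 1)^(1/18)


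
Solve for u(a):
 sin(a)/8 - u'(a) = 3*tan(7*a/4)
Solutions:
 u(a) = C1 + 12*log(cos(7*a/4))/7 - cos(a)/8


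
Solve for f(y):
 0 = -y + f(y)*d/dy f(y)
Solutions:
 f(y) = -sqrt(C1 + y^2)
 f(y) = sqrt(C1 + y^2)


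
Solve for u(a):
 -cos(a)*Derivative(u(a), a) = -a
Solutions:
 u(a) = C1 + Integral(a/cos(a), a)


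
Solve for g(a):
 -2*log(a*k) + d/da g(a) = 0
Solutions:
 g(a) = C1 + 2*a*log(a*k) - 2*a


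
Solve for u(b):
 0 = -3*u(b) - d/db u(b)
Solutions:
 u(b) = C1*exp(-3*b)


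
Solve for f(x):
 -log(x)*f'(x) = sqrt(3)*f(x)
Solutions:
 f(x) = C1*exp(-sqrt(3)*li(x))


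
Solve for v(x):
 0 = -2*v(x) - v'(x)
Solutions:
 v(x) = C1*exp(-2*x)


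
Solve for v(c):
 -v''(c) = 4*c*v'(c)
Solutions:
 v(c) = C1 + C2*erf(sqrt(2)*c)


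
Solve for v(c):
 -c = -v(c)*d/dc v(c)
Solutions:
 v(c) = -sqrt(C1 + c^2)
 v(c) = sqrt(C1 + c^2)


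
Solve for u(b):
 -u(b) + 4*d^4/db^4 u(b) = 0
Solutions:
 u(b) = C1*exp(-sqrt(2)*b/2) + C2*exp(sqrt(2)*b/2) + C3*sin(sqrt(2)*b/2) + C4*cos(sqrt(2)*b/2)


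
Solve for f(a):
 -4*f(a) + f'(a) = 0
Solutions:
 f(a) = C1*exp(4*a)


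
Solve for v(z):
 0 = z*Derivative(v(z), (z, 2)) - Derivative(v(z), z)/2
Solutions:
 v(z) = C1 + C2*z^(3/2)


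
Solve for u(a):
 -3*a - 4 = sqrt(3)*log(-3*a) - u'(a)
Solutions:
 u(a) = C1 + 3*a^2/2 + sqrt(3)*a*log(-a) + a*(-sqrt(3) + sqrt(3)*log(3) + 4)


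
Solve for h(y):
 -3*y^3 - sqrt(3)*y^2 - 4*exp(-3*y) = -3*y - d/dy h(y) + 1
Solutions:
 h(y) = C1 + 3*y^4/4 + sqrt(3)*y^3/3 - 3*y^2/2 + y - 4*exp(-3*y)/3


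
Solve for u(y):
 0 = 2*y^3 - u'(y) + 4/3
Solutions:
 u(y) = C1 + y^4/2 + 4*y/3


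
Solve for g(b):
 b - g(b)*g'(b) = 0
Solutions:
 g(b) = -sqrt(C1 + b^2)
 g(b) = sqrt(C1 + b^2)


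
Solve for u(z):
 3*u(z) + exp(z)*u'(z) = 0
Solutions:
 u(z) = C1*exp(3*exp(-z))


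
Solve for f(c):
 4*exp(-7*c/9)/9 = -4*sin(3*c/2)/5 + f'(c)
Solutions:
 f(c) = C1 - 8*cos(3*c/2)/15 - 4*exp(-7*c/9)/7


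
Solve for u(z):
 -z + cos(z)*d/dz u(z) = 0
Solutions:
 u(z) = C1 + Integral(z/cos(z), z)


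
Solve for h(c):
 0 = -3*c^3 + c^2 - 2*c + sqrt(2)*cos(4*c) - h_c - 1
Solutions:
 h(c) = C1 - 3*c^4/4 + c^3/3 - c^2 - c + sqrt(2)*sin(4*c)/4


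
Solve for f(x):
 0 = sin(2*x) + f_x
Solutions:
 f(x) = C1 + cos(2*x)/2


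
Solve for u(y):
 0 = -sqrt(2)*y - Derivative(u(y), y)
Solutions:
 u(y) = C1 - sqrt(2)*y^2/2


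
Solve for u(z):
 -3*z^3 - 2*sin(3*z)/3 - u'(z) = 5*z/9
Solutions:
 u(z) = C1 - 3*z^4/4 - 5*z^2/18 + 2*cos(3*z)/9


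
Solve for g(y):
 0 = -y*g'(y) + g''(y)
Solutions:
 g(y) = C1 + C2*erfi(sqrt(2)*y/2)


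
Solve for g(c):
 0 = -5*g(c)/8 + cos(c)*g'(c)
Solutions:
 g(c) = C1*(sin(c) + 1)^(5/16)/(sin(c) - 1)^(5/16)


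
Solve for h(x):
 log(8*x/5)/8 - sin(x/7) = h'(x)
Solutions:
 h(x) = C1 + x*log(x)/8 - x*log(5)/8 - x/8 + 3*x*log(2)/8 + 7*cos(x/7)


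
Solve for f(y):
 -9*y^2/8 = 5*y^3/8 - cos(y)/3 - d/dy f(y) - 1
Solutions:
 f(y) = C1 + 5*y^4/32 + 3*y^3/8 - y - sin(y)/3


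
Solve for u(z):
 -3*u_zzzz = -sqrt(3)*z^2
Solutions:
 u(z) = C1 + C2*z + C3*z^2 + C4*z^3 + sqrt(3)*z^6/1080


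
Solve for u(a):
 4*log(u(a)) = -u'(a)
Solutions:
 li(u(a)) = C1 - 4*a


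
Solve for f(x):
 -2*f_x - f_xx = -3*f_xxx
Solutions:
 f(x) = C1 + C2*exp(-2*x/3) + C3*exp(x)


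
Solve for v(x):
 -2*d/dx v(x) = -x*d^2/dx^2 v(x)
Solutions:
 v(x) = C1 + C2*x^3


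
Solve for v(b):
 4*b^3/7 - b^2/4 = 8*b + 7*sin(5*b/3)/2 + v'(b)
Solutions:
 v(b) = C1 + b^4/7 - b^3/12 - 4*b^2 + 21*cos(5*b/3)/10


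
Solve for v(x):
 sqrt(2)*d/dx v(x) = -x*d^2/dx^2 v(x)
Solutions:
 v(x) = C1 + C2*x^(1 - sqrt(2))


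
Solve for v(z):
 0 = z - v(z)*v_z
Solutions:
 v(z) = -sqrt(C1 + z^2)
 v(z) = sqrt(C1 + z^2)


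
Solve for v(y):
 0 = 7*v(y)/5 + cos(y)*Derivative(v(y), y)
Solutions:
 v(y) = C1*(sin(y) - 1)^(7/10)/(sin(y) + 1)^(7/10)


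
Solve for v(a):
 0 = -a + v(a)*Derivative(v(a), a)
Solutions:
 v(a) = -sqrt(C1 + a^2)
 v(a) = sqrt(C1 + a^2)


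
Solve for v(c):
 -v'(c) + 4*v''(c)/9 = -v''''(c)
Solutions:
 v(c) = C1 + C2*exp(-c*(-8*18^(1/3)/(243 + sqrt(59817))^(1/3) + 12^(1/3)*(243 + sqrt(59817))^(1/3))/36)*sin(2^(1/3)*3^(1/6)*c*(24/(243 + sqrt(59817))^(1/3) + 2^(1/3)*3^(2/3)*(243 + sqrt(59817))^(1/3))/36) + C3*exp(-c*(-8*18^(1/3)/(243 + sqrt(59817))^(1/3) + 12^(1/3)*(243 + sqrt(59817))^(1/3))/36)*cos(2^(1/3)*3^(1/6)*c*(24/(243 + sqrt(59817))^(1/3) + 2^(1/3)*3^(2/3)*(243 + sqrt(59817))^(1/3))/36) + C4*exp(c*(-8*18^(1/3)/(243 + sqrt(59817))^(1/3) + 12^(1/3)*(243 + sqrt(59817))^(1/3))/18)


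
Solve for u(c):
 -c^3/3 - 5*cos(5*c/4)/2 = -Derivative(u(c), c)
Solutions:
 u(c) = C1 + c^4/12 + 2*sin(5*c/4)


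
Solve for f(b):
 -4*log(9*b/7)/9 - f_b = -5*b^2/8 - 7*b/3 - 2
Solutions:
 f(b) = C1 + 5*b^3/24 + 7*b^2/6 - 4*b*log(b)/9 - 8*b*log(3)/9 + 4*b*log(7)/9 + 22*b/9


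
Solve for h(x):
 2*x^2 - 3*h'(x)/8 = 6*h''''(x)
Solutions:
 h(x) = C1 + C4*exp(-2^(2/3)*x/4) + 16*x^3/9 + (C2*sin(2^(2/3)*sqrt(3)*x/8) + C3*cos(2^(2/3)*sqrt(3)*x/8))*exp(2^(2/3)*x/8)


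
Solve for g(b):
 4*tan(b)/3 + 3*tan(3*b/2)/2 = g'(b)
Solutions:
 g(b) = C1 - 4*log(cos(b))/3 - log(cos(3*b/2))


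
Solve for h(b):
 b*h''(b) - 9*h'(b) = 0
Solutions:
 h(b) = C1 + C2*b^10


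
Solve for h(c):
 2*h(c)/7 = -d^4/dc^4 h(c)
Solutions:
 h(c) = (C1*sin(14^(3/4)*c/14) + C2*cos(14^(3/4)*c/14))*exp(-14^(3/4)*c/14) + (C3*sin(14^(3/4)*c/14) + C4*cos(14^(3/4)*c/14))*exp(14^(3/4)*c/14)


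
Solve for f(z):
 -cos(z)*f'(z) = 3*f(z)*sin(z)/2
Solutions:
 f(z) = C1*cos(z)^(3/2)


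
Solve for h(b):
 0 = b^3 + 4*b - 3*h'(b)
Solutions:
 h(b) = C1 + b^4/12 + 2*b^2/3


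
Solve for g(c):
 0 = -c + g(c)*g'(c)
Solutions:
 g(c) = -sqrt(C1 + c^2)
 g(c) = sqrt(C1 + c^2)


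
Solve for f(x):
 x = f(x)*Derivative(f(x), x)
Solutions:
 f(x) = -sqrt(C1 + x^2)
 f(x) = sqrt(C1 + x^2)


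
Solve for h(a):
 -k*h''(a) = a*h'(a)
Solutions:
 h(a) = C1 + C2*sqrt(k)*erf(sqrt(2)*a*sqrt(1/k)/2)


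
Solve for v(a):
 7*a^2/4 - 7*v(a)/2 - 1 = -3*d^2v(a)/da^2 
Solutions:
 v(a) = C1*exp(-sqrt(42)*a/6) + C2*exp(sqrt(42)*a/6) + a^2/2 + 4/7


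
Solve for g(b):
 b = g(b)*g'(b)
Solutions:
 g(b) = -sqrt(C1 + b^2)
 g(b) = sqrt(C1 + b^2)


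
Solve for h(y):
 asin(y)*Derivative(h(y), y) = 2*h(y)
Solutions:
 h(y) = C1*exp(2*Integral(1/asin(y), y))


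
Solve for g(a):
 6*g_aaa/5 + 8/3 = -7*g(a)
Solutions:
 g(a) = C3*exp(-35^(1/3)*6^(2/3)*a/6) + (C1*sin(2^(2/3)*3^(1/6)*35^(1/3)*a/4) + C2*cos(2^(2/3)*3^(1/6)*35^(1/3)*a/4))*exp(35^(1/3)*6^(2/3)*a/12) - 8/21


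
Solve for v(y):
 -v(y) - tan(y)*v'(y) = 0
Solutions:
 v(y) = C1/sin(y)


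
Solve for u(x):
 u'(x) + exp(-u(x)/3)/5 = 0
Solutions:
 u(x) = 3*log(C1 - x/15)


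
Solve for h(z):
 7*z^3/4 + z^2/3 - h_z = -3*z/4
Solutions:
 h(z) = C1 + 7*z^4/16 + z^3/9 + 3*z^2/8


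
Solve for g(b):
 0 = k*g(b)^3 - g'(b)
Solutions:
 g(b) = -sqrt(2)*sqrt(-1/(C1 + b*k))/2
 g(b) = sqrt(2)*sqrt(-1/(C1 + b*k))/2


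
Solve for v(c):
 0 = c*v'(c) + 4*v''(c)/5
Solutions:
 v(c) = C1 + C2*erf(sqrt(10)*c/4)


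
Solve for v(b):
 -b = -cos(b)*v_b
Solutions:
 v(b) = C1 + Integral(b/cos(b), b)


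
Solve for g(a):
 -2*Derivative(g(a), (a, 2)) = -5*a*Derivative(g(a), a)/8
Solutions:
 g(a) = C1 + C2*erfi(sqrt(10)*a/8)


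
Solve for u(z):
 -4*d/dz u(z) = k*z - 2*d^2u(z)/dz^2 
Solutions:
 u(z) = C1 + C2*exp(2*z) - k*z^2/8 - k*z/8


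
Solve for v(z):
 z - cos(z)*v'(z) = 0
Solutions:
 v(z) = C1 + Integral(z/cos(z), z)


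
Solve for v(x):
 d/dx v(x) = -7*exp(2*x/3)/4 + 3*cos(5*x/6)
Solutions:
 v(x) = C1 - 21*exp(2*x/3)/8 + 18*sin(5*x/6)/5


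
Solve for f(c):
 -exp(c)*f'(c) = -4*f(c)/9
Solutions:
 f(c) = C1*exp(-4*exp(-c)/9)


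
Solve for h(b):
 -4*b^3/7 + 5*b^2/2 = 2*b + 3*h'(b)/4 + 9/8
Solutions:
 h(b) = C1 - 4*b^4/21 + 10*b^3/9 - 4*b^2/3 - 3*b/2


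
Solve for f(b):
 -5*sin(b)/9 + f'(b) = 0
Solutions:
 f(b) = C1 - 5*cos(b)/9


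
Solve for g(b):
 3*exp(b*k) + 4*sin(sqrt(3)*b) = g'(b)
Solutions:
 g(b) = C1 - 4*sqrt(3)*cos(sqrt(3)*b)/3 + 3*exp(b*k)/k


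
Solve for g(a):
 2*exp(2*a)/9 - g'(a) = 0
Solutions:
 g(a) = C1 + exp(2*a)/9


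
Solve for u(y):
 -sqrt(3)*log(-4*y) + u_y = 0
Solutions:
 u(y) = C1 + sqrt(3)*y*log(-y) + sqrt(3)*y*(-1 + 2*log(2))


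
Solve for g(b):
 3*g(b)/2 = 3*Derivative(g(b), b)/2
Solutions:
 g(b) = C1*exp(b)


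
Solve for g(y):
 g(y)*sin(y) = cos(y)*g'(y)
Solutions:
 g(y) = C1/cos(y)


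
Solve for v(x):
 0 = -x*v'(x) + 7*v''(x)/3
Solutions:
 v(x) = C1 + C2*erfi(sqrt(42)*x/14)


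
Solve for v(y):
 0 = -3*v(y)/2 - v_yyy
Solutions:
 v(y) = C3*exp(-2^(2/3)*3^(1/3)*y/2) + (C1*sin(2^(2/3)*3^(5/6)*y/4) + C2*cos(2^(2/3)*3^(5/6)*y/4))*exp(2^(2/3)*3^(1/3)*y/4)


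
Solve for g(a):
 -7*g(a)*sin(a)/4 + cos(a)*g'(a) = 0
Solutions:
 g(a) = C1/cos(a)^(7/4)


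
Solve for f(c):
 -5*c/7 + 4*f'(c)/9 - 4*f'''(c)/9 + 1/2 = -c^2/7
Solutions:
 f(c) = C1 + C2*exp(-c) + C3*exp(c) - 3*c^3/28 + 45*c^2/56 - 99*c/56


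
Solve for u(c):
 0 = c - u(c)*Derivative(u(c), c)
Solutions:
 u(c) = -sqrt(C1 + c^2)
 u(c) = sqrt(C1 + c^2)


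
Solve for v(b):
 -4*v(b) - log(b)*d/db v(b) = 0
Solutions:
 v(b) = C1*exp(-4*li(b))


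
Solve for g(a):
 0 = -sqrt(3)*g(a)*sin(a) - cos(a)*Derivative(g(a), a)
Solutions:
 g(a) = C1*cos(a)^(sqrt(3))


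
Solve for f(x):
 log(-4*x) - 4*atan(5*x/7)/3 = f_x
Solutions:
 f(x) = C1 + x*log(-x) - 4*x*atan(5*x/7)/3 - x + 2*x*log(2) + 14*log(25*x^2 + 49)/15


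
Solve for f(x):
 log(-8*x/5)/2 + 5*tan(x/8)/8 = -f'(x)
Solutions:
 f(x) = C1 - x*log(-x)/2 - 2*x*log(2) + x/2 + x*log(10)/2 + 5*log(cos(x/8))


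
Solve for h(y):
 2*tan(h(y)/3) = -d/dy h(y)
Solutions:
 h(y) = -3*asin(C1*exp(-2*y/3)) + 3*pi
 h(y) = 3*asin(C1*exp(-2*y/3))


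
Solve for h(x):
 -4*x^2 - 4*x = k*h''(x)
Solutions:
 h(x) = C1 + C2*x - x^4/(3*k) - 2*x^3/(3*k)


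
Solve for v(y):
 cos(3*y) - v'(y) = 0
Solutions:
 v(y) = C1 + sin(3*y)/3


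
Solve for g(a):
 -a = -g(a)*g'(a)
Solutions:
 g(a) = -sqrt(C1 + a^2)
 g(a) = sqrt(C1 + a^2)


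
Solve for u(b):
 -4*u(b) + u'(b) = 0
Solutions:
 u(b) = C1*exp(4*b)


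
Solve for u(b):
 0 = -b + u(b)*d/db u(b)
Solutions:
 u(b) = -sqrt(C1 + b^2)
 u(b) = sqrt(C1 + b^2)


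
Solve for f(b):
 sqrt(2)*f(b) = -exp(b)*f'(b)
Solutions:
 f(b) = C1*exp(sqrt(2)*exp(-b))


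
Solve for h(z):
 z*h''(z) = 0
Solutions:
 h(z) = C1 + C2*z


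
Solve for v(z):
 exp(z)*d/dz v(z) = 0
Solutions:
 v(z) = C1


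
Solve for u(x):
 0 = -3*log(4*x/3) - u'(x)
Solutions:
 u(x) = C1 - 3*x*log(x) + x*log(27/64) + 3*x


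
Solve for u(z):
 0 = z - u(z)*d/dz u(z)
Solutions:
 u(z) = -sqrt(C1 + z^2)
 u(z) = sqrt(C1 + z^2)


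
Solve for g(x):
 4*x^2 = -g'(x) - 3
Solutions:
 g(x) = C1 - 4*x^3/3 - 3*x


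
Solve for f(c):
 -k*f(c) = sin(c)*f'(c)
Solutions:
 f(c) = C1*exp(k*(-log(cos(c) - 1) + log(cos(c) + 1))/2)


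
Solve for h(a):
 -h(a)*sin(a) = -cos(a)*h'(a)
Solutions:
 h(a) = C1/cos(a)


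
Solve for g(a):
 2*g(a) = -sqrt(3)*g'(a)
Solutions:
 g(a) = C1*exp(-2*sqrt(3)*a/3)


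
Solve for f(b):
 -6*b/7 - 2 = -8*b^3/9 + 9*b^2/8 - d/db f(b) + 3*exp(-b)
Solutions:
 f(b) = C1 - 2*b^4/9 + 3*b^3/8 + 3*b^2/7 + 2*b - 3*exp(-b)


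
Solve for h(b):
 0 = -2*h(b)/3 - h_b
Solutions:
 h(b) = C1*exp(-2*b/3)


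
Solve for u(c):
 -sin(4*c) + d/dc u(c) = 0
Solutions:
 u(c) = C1 - cos(4*c)/4


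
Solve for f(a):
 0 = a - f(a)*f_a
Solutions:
 f(a) = -sqrt(C1 + a^2)
 f(a) = sqrt(C1 + a^2)


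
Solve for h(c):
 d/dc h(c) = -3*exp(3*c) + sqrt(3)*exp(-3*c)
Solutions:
 h(c) = C1 - exp(3*c) - sqrt(3)*exp(-3*c)/3


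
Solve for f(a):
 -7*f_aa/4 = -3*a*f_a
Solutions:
 f(a) = C1 + C2*erfi(sqrt(42)*a/7)


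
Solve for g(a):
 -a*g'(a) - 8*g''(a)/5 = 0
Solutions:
 g(a) = C1 + C2*erf(sqrt(5)*a/4)


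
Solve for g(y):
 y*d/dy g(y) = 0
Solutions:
 g(y) = C1


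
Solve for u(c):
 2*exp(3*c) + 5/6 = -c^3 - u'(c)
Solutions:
 u(c) = C1 - c^4/4 - 5*c/6 - 2*exp(3*c)/3


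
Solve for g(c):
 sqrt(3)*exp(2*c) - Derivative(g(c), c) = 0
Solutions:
 g(c) = C1 + sqrt(3)*exp(2*c)/2


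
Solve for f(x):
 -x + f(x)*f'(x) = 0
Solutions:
 f(x) = -sqrt(C1 + x^2)
 f(x) = sqrt(C1 + x^2)


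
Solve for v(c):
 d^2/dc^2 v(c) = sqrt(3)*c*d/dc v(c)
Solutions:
 v(c) = C1 + C2*erfi(sqrt(2)*3^(1/4)*c/2)


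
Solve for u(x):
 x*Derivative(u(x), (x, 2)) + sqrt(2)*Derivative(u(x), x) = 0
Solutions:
 u(x) = C1 + C2*x^(1 - sqrt(2))


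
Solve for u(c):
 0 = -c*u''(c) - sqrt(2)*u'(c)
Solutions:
 u(c) = C1 + C2*c^(1 - sqrt(2))


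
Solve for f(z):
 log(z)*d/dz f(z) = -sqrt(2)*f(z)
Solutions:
 f(z) = C1*exp(-sqrt(2)*li(z))


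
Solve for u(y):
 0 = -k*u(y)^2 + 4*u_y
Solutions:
 u(y) = -4/(C1 + k*y)


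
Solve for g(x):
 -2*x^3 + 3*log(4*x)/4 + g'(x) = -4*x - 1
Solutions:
 g(x) = C1 + x^4/2 - 2*x^2 - 3*x*log(x)/4 - 3*x*log(2)/2 - x/4


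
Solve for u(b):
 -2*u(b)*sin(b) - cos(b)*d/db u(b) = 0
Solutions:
 u(b) = C1*cos(b)^2


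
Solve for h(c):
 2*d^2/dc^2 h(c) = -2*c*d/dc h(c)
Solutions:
 h(c) = C1 + C2*erf(sqrt(2)*c/2)


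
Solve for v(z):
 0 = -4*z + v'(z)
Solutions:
 v(z) = C1 + 2*z^2


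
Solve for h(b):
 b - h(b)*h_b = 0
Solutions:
 h(b) = -sqrt(C1 + b^2)
 h(b) = sqrt(C1 + b^2)


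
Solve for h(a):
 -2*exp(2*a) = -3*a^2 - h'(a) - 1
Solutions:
 h(a) = C1 - a^3 - a + exp(2*a)


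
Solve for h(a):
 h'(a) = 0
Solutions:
 h(a) = C1


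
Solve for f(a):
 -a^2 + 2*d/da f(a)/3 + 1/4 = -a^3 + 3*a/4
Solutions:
 f(a) = C1 - 3*a^4/8 + a^3/2 + 9*a^2/16 - 3*a/8


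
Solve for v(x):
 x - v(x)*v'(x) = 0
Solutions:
 v(x) = -sqrt(C1 + x^2)
 v(x) = sqrt(C1 + x^2)


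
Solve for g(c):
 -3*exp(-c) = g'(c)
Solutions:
 g(c) = C1 + 3*exp(-c)


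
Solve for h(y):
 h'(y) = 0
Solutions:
 h(y) = C1
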